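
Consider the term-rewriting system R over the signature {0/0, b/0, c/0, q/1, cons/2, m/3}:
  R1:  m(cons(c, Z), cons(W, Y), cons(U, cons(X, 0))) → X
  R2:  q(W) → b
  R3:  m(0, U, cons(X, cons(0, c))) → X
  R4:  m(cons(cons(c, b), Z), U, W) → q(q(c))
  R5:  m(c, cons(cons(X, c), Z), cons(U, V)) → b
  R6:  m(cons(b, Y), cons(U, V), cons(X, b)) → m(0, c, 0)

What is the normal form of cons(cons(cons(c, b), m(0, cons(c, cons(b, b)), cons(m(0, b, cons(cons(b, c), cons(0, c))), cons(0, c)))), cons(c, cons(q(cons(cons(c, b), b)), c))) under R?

cons(cons(cons(c, b), cons(b, c)), cons(c, cons(b, c)))

1. cons(cons(cons(c, b), m(0, cons(c, cons(b, b)), cons(m(0, b, cons(cons(b, c), cons(0, c))), cons(0, c)))), cons(c, cons(q(cons(cons(c, b), b)), c)))  →  cons(cons(cons(c, b), m(0, b, cons(cons(b, c), cons(0, c)))), cons(c, cons(q(cons(cons(c, b), b)), c)))   [R3 at 1.2]
2. cons(cons(cons(c, b), m(0, b, cons(cons(b, c), cons(0, c)))), cons(c, cons(q(cons(cons(c, b), b)), c)))  →  cons(cons(cons(c, b), cons(b, c)), cons(c, cons(q(cons(cons(c, b), b)), c)))   [R3 at 1.2]
3. cons(cons(cons(c, b), cons(b, c)), cons(c, cons(q(cons(cons(c, b), b)), c)))  →  cons(cons(cons(c, b), cons(b, c)), cons(c, cons(b, c)))   [R2 at 2.2.1]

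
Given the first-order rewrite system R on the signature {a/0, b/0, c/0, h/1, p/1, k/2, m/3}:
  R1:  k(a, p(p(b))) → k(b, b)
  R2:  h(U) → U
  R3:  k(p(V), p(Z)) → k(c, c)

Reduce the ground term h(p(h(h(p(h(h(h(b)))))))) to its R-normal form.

p(p(b))

1. h(p(h(h(p(h(h(h(b))))))))  →  p(h(h(p(h(h(h(b)))))))   [R2 at ε]
2. p(h(h(p(h(h(h(b)))))))  →  p(h(p(h(h(h(b))))))   [R2 at 1]
3. p(h(p(h(h(h(b))))))  →  p(p(h(h(h(b)))))   [R2 at 1]
4. p(p(h(h(h(b)))))  →  p(p(h(h(b))))   [R2 at 1.1]
5. p(p(h(h(b))))  →  p(p(h(b)))   [R2 at 1.1]
6. p(p(h(b)))  →  p(p(b))   [R2 at 1.1]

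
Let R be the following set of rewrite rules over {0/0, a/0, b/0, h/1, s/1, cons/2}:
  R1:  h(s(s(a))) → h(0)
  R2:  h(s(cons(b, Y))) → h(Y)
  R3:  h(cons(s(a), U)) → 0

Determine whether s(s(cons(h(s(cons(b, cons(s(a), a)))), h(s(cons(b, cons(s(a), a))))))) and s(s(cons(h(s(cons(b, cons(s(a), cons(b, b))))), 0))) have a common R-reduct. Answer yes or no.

yes — NF(t₁) = s(s(cons(0, 0))), NF(t₂) = s(s(cons(0, 0)))

Reduce t₁ = s(s(cons(h(s(cons(b, cons(s(a), a)))), h(s(cons(b, cons(s(a), a))))))):
1. s(s(cons(h(s(cons(b, cons(s(a), a)))), h(s(cons(b, cons(s(a), a)))))))  →  s(s(cons(h(cons(s(a), a)), h(s(cons(b, cons(s(a), a)))))))   [R2 at 1.1.1]
2. s(s(cons(h(cons(s(a), a)), h(s(cons(b, cons(s(a), a)))))))  →  s(s(cons(0, h(s(cons(b, cons(s(a), a)))))))   [R3 at 1.1.1]
3. s(s(cons(0, h(s(cons(b, cons(s(a), a)))))))  →  s(s(cons(0, h(cons(s(a), a)))))   [R2 at 1.1.2]
4. s(s(cons(0, h(cons(s(a), a)))))  →  s(s(cons(0, 0)))   [R3 at 1.1.2]

Reduce t₂ = s(s(cons(h(s(cons(b, cons(s(a), cons(b, b))))), 0))):
1. s(s(cons(h(s(cons(b, cons(s(a), cons(b, b))))), 0)))  →  s(s(cons(h(cons(s(a), cons(b, b))), 0)))   [R2 at 1.1.1]
2. s(s(cons(h(cons(s(a), cons(b, b))), 0)))  →  s(s(cons(0, 0)))   [R3 at 1.1.1]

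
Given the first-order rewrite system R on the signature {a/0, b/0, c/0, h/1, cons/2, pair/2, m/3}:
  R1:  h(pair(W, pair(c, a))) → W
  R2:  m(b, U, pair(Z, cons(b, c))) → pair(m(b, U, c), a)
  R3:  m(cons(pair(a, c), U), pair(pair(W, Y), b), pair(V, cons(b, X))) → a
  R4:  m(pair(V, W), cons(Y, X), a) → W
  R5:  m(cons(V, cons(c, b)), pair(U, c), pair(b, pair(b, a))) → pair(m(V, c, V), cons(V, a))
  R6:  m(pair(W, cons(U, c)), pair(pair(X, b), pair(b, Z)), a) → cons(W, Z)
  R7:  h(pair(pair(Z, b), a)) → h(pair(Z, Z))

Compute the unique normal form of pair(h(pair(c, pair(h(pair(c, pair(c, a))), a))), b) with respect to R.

1. pair(h(pair(c, pair(h(pair(c, pair(c, a))), a))), b)  →  pair(h(pair(c, pair(c, a))), b)   [R1 at 1.1.2.1]
2. pair(h(pair(c, pair(c, a))), b)  →  pair(c, b)   [R1 at 1]

pair(c, b)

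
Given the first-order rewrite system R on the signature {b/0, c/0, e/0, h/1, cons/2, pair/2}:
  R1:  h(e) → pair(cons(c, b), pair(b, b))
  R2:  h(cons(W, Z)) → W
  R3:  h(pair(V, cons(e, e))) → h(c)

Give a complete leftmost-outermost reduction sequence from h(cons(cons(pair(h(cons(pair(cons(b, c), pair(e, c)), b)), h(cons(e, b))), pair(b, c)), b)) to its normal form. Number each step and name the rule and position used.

1. h(cons(cons(pair(h(cons(pair(cons(b, c), pair(e, c)), b)), h(cons(e, b))), pair(b, c)), b))  →  cons(pair(h(cons(pair(cons(b, c), pair(e, c)), b)), h(cons(e, b))), pair(b, c))   [R2 at ε]
2. cons(pair(h(cons(pair(cons(b, c), pair(e, c)), b)), h(cons(e, b))), pair(b, c))  →  cons(pair(pair(cons(b, c), pair(e, c)), h(cons(e, b))), pair(b, c))   [R2 at 1.1]
3. cons(pair(pair(cons(b, c), pair(e, c)), h(cons(e, b))), pair(b, c))  →  cons(pair(pair(cons(b, c), pair(e, c)), e), pair(b, c))   [R2 at 1.2]

cons(pair(pair(cons(b, c), pair(e, c)), e), pair(b, c))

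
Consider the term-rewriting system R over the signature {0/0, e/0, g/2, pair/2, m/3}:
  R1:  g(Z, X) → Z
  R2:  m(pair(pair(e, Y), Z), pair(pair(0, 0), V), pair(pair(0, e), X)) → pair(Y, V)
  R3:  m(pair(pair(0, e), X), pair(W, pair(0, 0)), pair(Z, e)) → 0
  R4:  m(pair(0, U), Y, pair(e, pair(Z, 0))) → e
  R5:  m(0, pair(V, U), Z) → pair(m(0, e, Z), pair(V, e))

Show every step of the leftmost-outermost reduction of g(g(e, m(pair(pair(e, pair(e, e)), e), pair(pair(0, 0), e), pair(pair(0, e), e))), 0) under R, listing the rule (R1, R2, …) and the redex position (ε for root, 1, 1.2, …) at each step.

1. g(g(e, m(pair(pair(e, pair(e, e)), e), pair(pair(0, 0), e), pair(pair(0, e), e))), 0)  →  g(e, m(pair(pair(e, pair(e, e)), e), pair(pair(0, 0), e), pair(pair(0, e), e)))   [R1 at ε]
2. g(e, m(pair(pair(e, pair(e, e)), e), pair(pair(0, 0), e), pair(pair(0, e), e)))  →  e   [R1 at ε]

e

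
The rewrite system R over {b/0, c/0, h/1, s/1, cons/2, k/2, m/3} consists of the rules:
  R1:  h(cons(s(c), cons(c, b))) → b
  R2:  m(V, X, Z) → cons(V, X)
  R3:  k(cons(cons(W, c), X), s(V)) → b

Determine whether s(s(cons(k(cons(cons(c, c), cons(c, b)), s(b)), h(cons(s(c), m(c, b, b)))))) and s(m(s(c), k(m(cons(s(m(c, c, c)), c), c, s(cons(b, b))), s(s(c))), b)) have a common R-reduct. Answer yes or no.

no — NF(t₁) = s(s(cons(b, b))), NF(t₂) = s(cons(s(c), b))

Reduce t₁ = s(s(cons(k(cons(cons(c, c), cons(c, b)), s(b)), h(cons(s(c), m(c, b, b)))))):
1. s(s(cons(k(cons(cons(c, c), cons(c, b)), s(b)), h(cons(s(c), m(c, b, b))))))  →  s(s(cons(b, h(cons(s(c), m(c, b, b))))))   [R3 at 1.1.1]
2. s(s(cons(b, h(cons(s(c), m(c, b, b))))))  →  s(s(cons(b, h(cons(s(c), cons(c, b))))))   [R2 at 1.1.2.1.2]
3. s(s(cons(b, h(cons(s(c), cons(c, b))))))  →  s(s(cons(b, b)))   [R1 at 1.1.2]

Reduce t₂ = s(m(s(c), k(m(cons(s(m(c, c, c)), c), c, s(cons(b, b))), s(s(c))), b)):
1. s(m(s(c), k(m(cons(s(m(c, c, c)), c), c, s(cons(b, b))), s(s(c))), b))  →  s(cons(s(c), k(m(cons(s(m(c, c, c)), c), c, s(cons(b, b))), s(s(c)))))   [R2 at 1]
2. s(cons(s(c), k(m(cons(s(m(c, c, c)), c), c, s(cons(b, b))), s(s(c)))))  →  s(cons(s(c), k(cons(cons(s(m(c, c, c)), c), c), s(s(c)))))   [R2 at 1.2.1]
3. s(cons(s(c), k(cons(cons(s(m(c, c, c)), c), c), s(s(c)))))  →  s(cons(s(c), b))   [R3 at 1.2]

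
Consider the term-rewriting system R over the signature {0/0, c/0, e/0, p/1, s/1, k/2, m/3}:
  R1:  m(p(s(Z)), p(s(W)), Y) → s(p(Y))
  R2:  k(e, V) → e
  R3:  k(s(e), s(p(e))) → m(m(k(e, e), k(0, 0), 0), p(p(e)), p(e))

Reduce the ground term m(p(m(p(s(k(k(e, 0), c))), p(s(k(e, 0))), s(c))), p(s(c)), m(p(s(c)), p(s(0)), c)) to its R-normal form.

s(p(s(p(c))))

1. m(p(m(p(s(k(k(e, 0), c))), p(s(k(e, 0))), s(c))), p(s(c)), m(p(s(c)), p(s(0)), c))  →  m(p(s(p(s(c)))), p(s(c)), m(p(s(c)), p(s(0)), c))   [R1 at 1.1]
2. m(p(s(p(s(c)))), p(s(c)), m(p(s(c)), p(s(0)), c))  →  s(p(m(p(s(c)), p(s(0)), c)))   [R1 at ε]
3. s(p(m(p(s(c)), p(s(0)), c)))  →  s(p(s(p(c))))   [R1 at 1.1]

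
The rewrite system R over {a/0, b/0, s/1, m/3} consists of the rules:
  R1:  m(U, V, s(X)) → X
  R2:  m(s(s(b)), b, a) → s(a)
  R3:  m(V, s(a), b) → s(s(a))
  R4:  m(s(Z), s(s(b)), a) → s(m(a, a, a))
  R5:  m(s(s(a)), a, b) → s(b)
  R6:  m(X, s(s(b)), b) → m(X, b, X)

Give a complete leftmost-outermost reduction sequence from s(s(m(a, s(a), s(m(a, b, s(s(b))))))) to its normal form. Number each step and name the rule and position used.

s(s(s(b)))

1. s(s(m(a, s(a), s(m(a, b, s(s(b)))))))  →  s(s(m(a, b, s(s(b)))))   [R1 at 1.1]
2. s(s(m(a, b, s(s(b)))))  →  s(s(s(b)))   [R1 at 1.1]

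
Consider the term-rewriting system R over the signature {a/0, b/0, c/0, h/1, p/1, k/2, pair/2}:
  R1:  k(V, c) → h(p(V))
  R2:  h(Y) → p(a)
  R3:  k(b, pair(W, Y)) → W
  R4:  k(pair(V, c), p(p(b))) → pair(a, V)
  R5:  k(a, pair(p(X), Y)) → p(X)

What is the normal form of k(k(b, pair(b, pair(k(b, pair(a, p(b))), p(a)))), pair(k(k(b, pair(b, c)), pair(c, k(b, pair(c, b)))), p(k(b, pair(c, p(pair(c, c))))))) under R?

1. k(k(b, pair(b, pair(k(b, pair(a, p(b))), p(a)))), pair(k(k(b, pair(b, c)), pair(c, k(b, pair(c, b)))), p(k(b, pair(c, p(pair(c, c)))))))  →  k(b, pair(k(k(b, pair(b, c)), pair(c, k(b, pair(c, b)))), p(k(b, pair(c, p(pair(c, c)))))))   [R3 at 1]
2. k(b, pair(k(k(b, pair(b, c)), pair(c, k(b, pair(c, b)))), p(k(b, pair(c, p(pair(c, c)))))))  →  k(k(b, pair(b, c)), pair(c, k(b, pair(c, b))))   [R3 at ε]
3. k(k(b, pair(b, c)), pair(c, k(b, pair(c, b))))  →  k(b, pair(c, k(b, pair(c, b))))   [R3 at 1]
4. k(b, pair(c, k(b, pair(c, b))))  →  c   [R3 at ε]

c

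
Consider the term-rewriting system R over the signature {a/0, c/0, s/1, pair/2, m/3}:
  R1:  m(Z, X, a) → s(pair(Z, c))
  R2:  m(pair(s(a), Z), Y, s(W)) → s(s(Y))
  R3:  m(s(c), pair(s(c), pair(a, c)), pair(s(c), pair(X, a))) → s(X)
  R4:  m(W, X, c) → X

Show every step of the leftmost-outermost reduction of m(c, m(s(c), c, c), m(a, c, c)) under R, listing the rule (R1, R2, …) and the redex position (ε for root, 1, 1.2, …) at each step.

c

1. m(c, m(s(c), c, c), m(a, c, c))  →  m(c, c, m(a, c, c))   [R4 at 2]
2. m(c, c, m(a, c, c))  →  m(c, c, c)   [R4 at 3]
3. m(c, c, c)  →  c   [R4 at ε]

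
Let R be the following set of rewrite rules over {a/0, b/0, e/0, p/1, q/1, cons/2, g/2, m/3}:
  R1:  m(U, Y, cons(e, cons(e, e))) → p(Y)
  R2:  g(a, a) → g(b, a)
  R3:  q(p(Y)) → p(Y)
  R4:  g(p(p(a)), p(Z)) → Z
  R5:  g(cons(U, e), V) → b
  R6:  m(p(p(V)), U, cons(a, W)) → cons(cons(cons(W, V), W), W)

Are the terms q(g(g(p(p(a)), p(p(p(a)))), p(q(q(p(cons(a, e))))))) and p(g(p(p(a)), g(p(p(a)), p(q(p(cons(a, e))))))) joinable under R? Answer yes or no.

yes — NF(t₁) = p(cons(a, e)), NF(t₂) = p(cons(a, e))

Reduce t₁ = q(g(g(p(p(a)), p(p(p(a)))), p(q(q(p(cons(a, e))))))):
1. q(g(g(p(p(a)), p(p(p(a)))), p(q(q(p(cons(a, e)))))))  →  q(g(p(p(a)), p(q(q(p(cons(a, e)))))))   [R4 at 1.1]
2. q(g(p(p(a)), p(q(q(p(cons(a, e)))))))  →  q(q(q(p(cons(a, e)))))   [R4 at 1]
3. q(q(q(p(cons(a, e)))))  →  q(q(p(cons(a, e))))   [R3 at 1.1]
4. q(q(p(cons(a, e))))  →  q(p(cons(a, e)))   [R3 at 1]
5. q(p(cons(a, e)))  →  p(cons(a, e))   [R3 at ε]

Reduce t₂ = p(g(p(p(a)), g(p(p(a)), p(q(p(cons(a, e))))))):
1. p(g(p(p(a)), g(p(p(a)), p(q(p(cons(a, e)))))))  →  p(g(p(p(a)), q(p(cons(a, e)))))   [R4 at 1.2]
2. p(g(p(p(a)), q(p(cons(a, e)))))  →  p(g(p(p(a)), p(cons(a, e))))   [R3 at 1.2]
3. p(g(p(p(a)), p(cons(a, e))))  →  p(cons(a, e))   [R4 at 1]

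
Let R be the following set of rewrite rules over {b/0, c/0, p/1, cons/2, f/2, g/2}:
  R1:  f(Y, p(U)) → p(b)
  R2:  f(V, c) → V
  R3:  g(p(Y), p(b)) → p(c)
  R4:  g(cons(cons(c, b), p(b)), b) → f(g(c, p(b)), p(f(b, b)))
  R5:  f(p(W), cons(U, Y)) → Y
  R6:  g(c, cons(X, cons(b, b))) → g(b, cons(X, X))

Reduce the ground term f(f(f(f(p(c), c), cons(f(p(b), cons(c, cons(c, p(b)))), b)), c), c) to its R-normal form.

1. f(f(f(f(p(c), c), cons(f(p(b), cons(c, cons(c, p(b)))), b)), c), c)  →  f(f(f(p(c), c), cons(f(p(b), cons(c, cons(c, p(b)))), b)), c)   [R2 at ε]
2. f(f(f(p(c), c), cons(f(p(b), cons(c, cons(c, p(b)))), b)), c)  →  f(f(p(c), c), cons(f(p(b), cons(c, cons(c, p(b)))), b))   [R2 at ε]
3. f(f(p(c), c), cons(f(p(b), cons(c, cons(c, p(b)))), b))  →  f(p(c), cons(f(p(b), cons(c, cons(c, p(b)))), b))   [R2 at 1]
4. f(p(c), cons(f(p(b), cons(c, cons(c, p(b)))), b))  →  b   [R5 at ε]

b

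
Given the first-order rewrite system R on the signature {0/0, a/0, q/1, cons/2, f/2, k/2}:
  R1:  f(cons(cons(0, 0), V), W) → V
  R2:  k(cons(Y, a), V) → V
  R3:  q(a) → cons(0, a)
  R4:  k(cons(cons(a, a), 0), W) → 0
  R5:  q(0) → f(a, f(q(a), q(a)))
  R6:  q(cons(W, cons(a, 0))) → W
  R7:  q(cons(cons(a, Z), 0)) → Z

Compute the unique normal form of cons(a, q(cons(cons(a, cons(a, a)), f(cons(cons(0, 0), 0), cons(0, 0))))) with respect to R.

1. cons(a, q(cons(cons(a, cons(a, a)), f(cons(cons(0, 0), 0), cons(0, 0)))))  →  cons(a, q(cons(cons(a, cons(a, a)), 0)))   [R1 at 2.1.2]
2. cons(a, q(cons(cons(a, cons(a, a)), 0)))  →  cons(a, cons(a, a))   [R7 at 2]

cons(a, cons(a, a))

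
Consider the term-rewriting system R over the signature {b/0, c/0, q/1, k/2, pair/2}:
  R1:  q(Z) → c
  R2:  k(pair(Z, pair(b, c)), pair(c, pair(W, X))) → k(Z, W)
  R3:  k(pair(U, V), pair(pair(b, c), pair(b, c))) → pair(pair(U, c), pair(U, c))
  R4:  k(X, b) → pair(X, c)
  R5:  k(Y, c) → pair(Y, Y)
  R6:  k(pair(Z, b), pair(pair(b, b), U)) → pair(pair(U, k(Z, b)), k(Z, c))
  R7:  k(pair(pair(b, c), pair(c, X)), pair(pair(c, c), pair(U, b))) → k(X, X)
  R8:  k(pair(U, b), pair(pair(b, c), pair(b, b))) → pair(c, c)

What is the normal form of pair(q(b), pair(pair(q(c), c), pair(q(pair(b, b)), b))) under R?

pair(c, pair(pair(c, c), pair(c, b)))

1. pair(q(b), pair(pair(q(c), c), pair(q(pair(b, b)), b)))  →  pair(c, pair(pair(q(c), c), pair(q(pair(b, b)), b)))   [R1 at 1]
2. pair(c, pair(pair(q(c), c), pair(q(pair(b, b)), b)))  →  pair(c, pair(pair(c, c), pair(q(pair(b, b)), b)))   [R1 at 2.1.1]
3. pair(c, pair(pair(c, c), pair(q(pair(b, b)), b)))  →  pair(c, pair(pair(c, c), pair(c, b)))   [R1 at 2.2.1]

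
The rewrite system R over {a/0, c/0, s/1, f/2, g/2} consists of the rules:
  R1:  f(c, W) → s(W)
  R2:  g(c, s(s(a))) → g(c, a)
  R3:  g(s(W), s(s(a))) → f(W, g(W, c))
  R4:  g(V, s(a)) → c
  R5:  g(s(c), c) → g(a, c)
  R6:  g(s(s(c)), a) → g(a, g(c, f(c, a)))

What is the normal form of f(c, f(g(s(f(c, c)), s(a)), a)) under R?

s(s(a))

1. f(c, f(g(s(f(c, c)), s(a)), a))  →  s(f(g(s(f(c, c)), s(a)), a))   [R1 at ε]
2. s(f(g(s(f(c, c)), s(a)), a))  →  s(f(c, a))   [R4 at 1.1]
3. s(f(c, a))  →  s(s(a))   [R1 at 1]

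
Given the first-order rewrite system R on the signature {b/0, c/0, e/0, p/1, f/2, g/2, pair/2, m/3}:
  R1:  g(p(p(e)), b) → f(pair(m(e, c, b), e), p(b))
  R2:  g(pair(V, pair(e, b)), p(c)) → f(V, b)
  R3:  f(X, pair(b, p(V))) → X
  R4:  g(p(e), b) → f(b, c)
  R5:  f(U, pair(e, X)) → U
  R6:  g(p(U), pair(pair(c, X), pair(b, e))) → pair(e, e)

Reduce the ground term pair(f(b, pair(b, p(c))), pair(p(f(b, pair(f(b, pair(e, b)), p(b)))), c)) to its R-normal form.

pair(b, pair(p(b), c))

1. pair(f(b, pair(b, p(c))), pair(p(f(b, pair(f(b, pair(e, b)), p(b)))), c))  →  pair(b, pair(p(f(b, pair(f(b, pair(e, b)), p(b)))), c))   [R3 at 1]
2. pair(b, pair(p(f(b, pair(f(b, pair(e, b)), p(b)))), c))  →  pair(b, pair(p(f(b, pair(b, p(b)))), c))   [R5 at 2.1.1.2.1]
3. pair(b, pair(p(f(b, pair(b, p(b)))), c))  →  pair(b, pair(p(b), c))   [R3 at 2.1.1]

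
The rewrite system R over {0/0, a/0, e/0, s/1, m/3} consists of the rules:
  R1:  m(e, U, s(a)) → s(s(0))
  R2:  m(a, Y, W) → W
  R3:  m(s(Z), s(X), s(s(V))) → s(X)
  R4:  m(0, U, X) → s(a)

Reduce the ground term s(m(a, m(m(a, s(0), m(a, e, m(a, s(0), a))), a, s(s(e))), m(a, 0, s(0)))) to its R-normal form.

1. s(m(a, m(m(a, s(0), m(a, e, m(a, s(0), a))), a, s(s(e))), m(a, 0, s(0))))  →  s(m(a, 0, s(0)))   [R2 at 1]
2. s(m(a, 0, s(0)))  →  s(s(0))   [R2 at 1]

s(s(0))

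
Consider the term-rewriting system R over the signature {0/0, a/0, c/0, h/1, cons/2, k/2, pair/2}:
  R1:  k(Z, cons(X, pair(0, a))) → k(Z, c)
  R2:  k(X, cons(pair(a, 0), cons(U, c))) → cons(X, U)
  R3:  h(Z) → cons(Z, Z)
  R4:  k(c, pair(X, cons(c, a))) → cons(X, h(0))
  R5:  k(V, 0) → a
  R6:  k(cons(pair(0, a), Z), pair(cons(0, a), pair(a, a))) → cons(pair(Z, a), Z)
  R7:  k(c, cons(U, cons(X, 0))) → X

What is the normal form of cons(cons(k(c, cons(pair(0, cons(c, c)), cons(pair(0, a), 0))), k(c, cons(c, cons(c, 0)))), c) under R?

cons(cons(pair(0, a), c), c)

1. cons(cons(k(c, cons(pair(0, cons(c, c)), cons(pair(0, a), 0))), k(c, cons(c, cons(c, 0)))), c)  →  cons(cons(pair(0, a), k(c, cons(c, cons(c, 0)))), c)   [R7 at 1.1]
2. cons(cons(pair(0, a), k(c, cons(c, cons(c, 0)))), c)  →  cons(cons(pair(0, a), c), c)   [R7 at 1.2]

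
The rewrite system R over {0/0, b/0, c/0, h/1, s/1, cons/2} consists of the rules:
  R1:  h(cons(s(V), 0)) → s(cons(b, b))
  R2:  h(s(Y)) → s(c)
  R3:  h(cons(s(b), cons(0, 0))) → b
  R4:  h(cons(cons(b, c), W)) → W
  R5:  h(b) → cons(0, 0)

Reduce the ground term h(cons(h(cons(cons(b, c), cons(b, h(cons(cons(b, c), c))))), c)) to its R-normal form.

c

1. h(cons(h(cons(cons(b, c), cons(b, h(cons(cons(b, c), c))))), c))  →  h(cons(cons(b, h(cons(cons(b, c), c))), c))   [R4 at 1.1]
2. h(cons(cons(b, h(cons(cons(b, c), c))), c))  →  h(cons(cons(b, c), c))   [R4 at 1.1.2]
3. h(cons(cons(b, c), c))  →  c   [R4 at ε]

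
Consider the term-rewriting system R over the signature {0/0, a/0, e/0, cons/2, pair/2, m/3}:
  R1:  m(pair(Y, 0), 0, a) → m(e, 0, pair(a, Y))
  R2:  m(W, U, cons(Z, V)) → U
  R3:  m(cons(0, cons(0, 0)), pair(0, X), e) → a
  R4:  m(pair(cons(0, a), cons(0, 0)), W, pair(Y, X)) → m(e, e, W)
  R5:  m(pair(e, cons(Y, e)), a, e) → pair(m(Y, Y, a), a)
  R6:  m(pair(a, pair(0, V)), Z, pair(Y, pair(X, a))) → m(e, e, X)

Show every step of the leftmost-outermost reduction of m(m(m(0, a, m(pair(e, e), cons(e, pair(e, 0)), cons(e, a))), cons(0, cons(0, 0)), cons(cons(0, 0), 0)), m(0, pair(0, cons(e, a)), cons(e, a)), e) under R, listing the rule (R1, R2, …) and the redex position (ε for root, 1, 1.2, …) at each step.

a

1. m(m(m(0, a, m(pair(e, e), cons(e, pair(e, 0)), cons(e, a))), cons(0, cons(0, 0)), cons(cons(0, 0), 0)), m(0, pair(0, cons(e, a)), cons(e, a)), e)  →  m(cons(0, cons(0, 0)), m(0, pair(0, cons(e, a)), cons(e, a)), e)   [R2 at 1]
2. m(cons(0, cons(0, 0)), m(0, pair(0, cons(e, a)), cons(e, a)), e)  →  m(cons(0, cons(0, 0)), pair(0, cons(e, a)), e)   [R2 at 2]
3. m(cons(0, cons(0, 0)), pair(0, cons(e, a)), e)  →  a   [R3 at ε]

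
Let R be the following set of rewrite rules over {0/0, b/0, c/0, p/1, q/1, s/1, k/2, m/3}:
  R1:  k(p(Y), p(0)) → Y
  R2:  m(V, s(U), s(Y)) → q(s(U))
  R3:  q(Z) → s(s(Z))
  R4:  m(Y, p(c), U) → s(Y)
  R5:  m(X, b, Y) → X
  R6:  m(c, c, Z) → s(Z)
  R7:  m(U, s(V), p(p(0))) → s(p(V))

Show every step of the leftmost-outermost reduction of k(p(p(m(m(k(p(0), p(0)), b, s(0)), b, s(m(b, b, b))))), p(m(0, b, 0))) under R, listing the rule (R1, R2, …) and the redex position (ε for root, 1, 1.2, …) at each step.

p(0)

1. k(p(p(m(m(k(p(0), p(0)), b, s(0)), b, s(m(b, b, b))))), p(m(0, b, 0)))  →  k(p(p(m(k(p(0), p(0)), b, s(0)))), p(m(0, b, 0)))   [R5 at 1.1.1]
2. k(p(p(m(k(p(0), p(0)), b, s(0)))), p(m(0, b, 0)))  →  k(p(p(k(p(0), p(0)))), p(m(0, b, 0)))   [R5 at 1.1.1]
3. k(p(p(k(p(0), p(0)))), p(m(0, b, 0)))  →  k(p(p(0)), p(m(0, b, 0)))   [R1 at 1.1.1]
4. k(p(p(0)), p(m(0, b, 0)))  →  k(p(p(0)), p(0))   [R5 at 2.1]
5. k(p(p(0)), p(0))  →  p(0)   [R1 at ε]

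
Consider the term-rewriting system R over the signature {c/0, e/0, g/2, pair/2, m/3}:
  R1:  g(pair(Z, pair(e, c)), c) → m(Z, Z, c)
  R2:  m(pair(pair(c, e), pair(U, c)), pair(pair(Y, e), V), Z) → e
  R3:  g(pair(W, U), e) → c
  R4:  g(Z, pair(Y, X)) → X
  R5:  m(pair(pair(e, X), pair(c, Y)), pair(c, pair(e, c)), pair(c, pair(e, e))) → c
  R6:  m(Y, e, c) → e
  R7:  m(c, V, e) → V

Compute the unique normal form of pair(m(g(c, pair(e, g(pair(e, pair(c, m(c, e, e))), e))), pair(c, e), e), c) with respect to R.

1. pair(m(g(c, pair(e, g(pair(e, pair(c, m(c, e, e))), e))), pair(c, e), e), c)  →  pair(m(g(pair(e, pair(c, m(c, e, e))), e), pair(c, e), e), c)   [R4 at 1.1]
2. pair(m(g(pair(e, pair(c, m(c, e, e))), e), pair(c, e), e), c)  →  pair(m(c, pair(c, e), e), c)   [R3 at 1.1]
3. pair(m(c, pair(c, e), e), c)  →  pair(pair(c, e), c)   [R7 at 1]

pair(pair(c, e), c)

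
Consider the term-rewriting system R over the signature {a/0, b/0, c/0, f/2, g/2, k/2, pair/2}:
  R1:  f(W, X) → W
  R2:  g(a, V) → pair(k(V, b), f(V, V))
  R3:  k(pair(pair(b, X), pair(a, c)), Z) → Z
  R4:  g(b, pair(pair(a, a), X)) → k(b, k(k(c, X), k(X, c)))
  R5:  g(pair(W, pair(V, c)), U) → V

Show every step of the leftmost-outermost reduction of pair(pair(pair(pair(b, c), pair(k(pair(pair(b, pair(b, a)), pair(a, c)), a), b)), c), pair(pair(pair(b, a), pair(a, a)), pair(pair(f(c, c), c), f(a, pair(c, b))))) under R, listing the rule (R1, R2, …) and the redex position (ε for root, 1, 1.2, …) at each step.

pair(pair(pair(pair(b, c), pair(a, b)), c), pair(pair(pair(b, a), pair(a, a)), pair(pair(c, c), a)))

1. pair(pair(pair(pair(b, c), pair(k(pair(pair(b, pair(b, a)), pair(a, c)), a), b)), c), pair(pair(pair(b, a), pair(a, a)), pair(pair(f(c, c), c), f(a, pair(c, b)))))  →  pair(pair(pair(pair(b, c), pair(a, b)), c), pair(pair(pair(b, a), pair(a, a)), pair(pair(f(c, c), c), f(a, pair(c, b)))))   [R3 at 1.1.2.1]
2. pair(pair(pair(pair(b, c), pair(a, b)), c), pair(pair(pair(b, a), pair(a, a)), pair(pair(f(c, c), c), f(a, pair(c, b)))))  →  pair(pair(pair(pair(b, c), pair(a, b)), c), pair(pair(pair(b, a), pair(a, a)), pair(pair(c, c), f(a, pair(c, b)))))   [R1 at 2.2.1.1]
3. pair(pair(pair(pair(b, c), pair(a, b)), c), pair(pair(pair(b, a), pair(a, a)), pair(pair(c, c), f(a, pair(c, b)))))  →  pair(pair(pair(pair(b, c), pair(a, b)), c), pair(pair(pair(b, a), pair(a, a)), pair(pair(c, c), a)))   [R1 at 2.2.2]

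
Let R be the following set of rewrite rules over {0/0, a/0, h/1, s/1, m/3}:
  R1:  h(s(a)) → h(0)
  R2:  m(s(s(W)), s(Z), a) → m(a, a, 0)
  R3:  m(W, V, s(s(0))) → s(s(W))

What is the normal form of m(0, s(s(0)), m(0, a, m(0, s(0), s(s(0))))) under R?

1. m(0, s(s(0)), m(0, a, m(0, s(0), s(s(0)))))  →  m(0, s(s(0)), m(0, a, s(s(0))))   [R3 at 3.3]
2. m(0, s(s(0)), m(0, a, s(s(0))))  →  m(0, s(s(0)), s(s(0)))   [R3 at 3]
3. m(0, s(s(0)), s(s(0)))  →  s(s(0))   [R3 at ε]

s(s(0))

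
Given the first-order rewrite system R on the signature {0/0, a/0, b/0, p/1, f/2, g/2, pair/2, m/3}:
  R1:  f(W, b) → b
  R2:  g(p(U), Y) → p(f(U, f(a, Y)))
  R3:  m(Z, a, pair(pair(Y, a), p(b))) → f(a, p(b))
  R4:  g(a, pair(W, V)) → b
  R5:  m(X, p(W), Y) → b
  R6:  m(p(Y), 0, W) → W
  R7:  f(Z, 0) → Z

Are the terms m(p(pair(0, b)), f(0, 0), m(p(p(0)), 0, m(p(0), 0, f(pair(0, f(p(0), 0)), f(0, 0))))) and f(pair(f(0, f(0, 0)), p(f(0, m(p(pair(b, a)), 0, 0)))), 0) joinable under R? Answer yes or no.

Reduce t₁ = m(p(pair(0, b)), f(0, 0), m(p(p(0)), 0, m(p(0), 0, f(pair(0, f(p(0), 0)), f(0, 0))))):
1. m(p(pair(0, b)), f(0, 0), m(p(p(0)), 0, m(p(0), 0, f(pair(0, f(p(0), 0)), f(0, 0)))))  →  m(p(pair(0, b)), 0, m(p(p(0)), 0, m(p(0), 0, f(pair(0, f(p(0), 0)), f(0, 0)))))   [R7 at 2]
2. m(p(pair(0, b)), 0, m(p(p(0)), 0, m(p(0), 0, f(pair(0, f(p(0), 0)), f(0, 0)))))  →  m(p(p(0)), 0, m(p(0), 0, f(pair(0, f(p(0), 0)), f(0, 0))))   [R6 at ε]
3. m(p(p(0)), 0, m(p(0), 0, f(pair(0, f(p(0), 0)), f(0, 0))))  →  m(p(0), 0, f(pair(0, f(p(0), 0)), f(0, 0)))   [R6 at ε]
4. m(p(0), 0, f(pair(0, f(p(0), 0)), f(0, 0)))  →  f(pair(0, f(p(0), 0)), f(0, 0))   [R6 at ε]
5. f(pair(0, f(p(0), 0)), f(0, 0))  →  f(pair(0, p(0)), f(0, 0))   [R7 at 1.2]
6. f(pair(0, p(0)), f(0, 0))  →  f(pair(0, p(0)), 0)   [R7 at 2]
7. f(pair(0, p(0)), 0)  →  pair(0, p(0))   [R7 at ε]

Reduce t₂ = f(pair(f(0, f(0, 0)), p(f(0, m(p(pair(b, a)), 0, 0)))), 0):
1. f(pair(f(0, f(0, 0)), p(f(0, m(p(pair(b, a)), 0, 0)))), 0)  →  pair(f(0, f(0, 0)), p(f(0, m(p(pair(b, a)), 0, 0))))   [R7 at ε]
2. pair(f(0, f(0, 0)), p(f(0, m(p(pair(b, a)), 0, 0))))  →  pair(f(0, 0), p(f(0, m(p(pair(b, a)), 0, 0))))   [R7 at 1.2]
3. pair(f(0, 0), p(f(0, m(p(pair(b, a)), 0, 0))))  →  pair(0, p(f(0, m(p(pair(b, a)), 0, 0))))   [R7 at 1]
4. pair(0, p(f(0, m(p(pair(b, a)), 0, 0))))  →  pair(0, p(f(0, 0)))   [R6 at 2.1.2]
5. pair(0, p(f(0, 0)))  →  pair(0, p(0))   [R7 at 2.1]

yes — NF(t₁) = pair(0, p(0)), NF(t₂) = pair(0, p(0))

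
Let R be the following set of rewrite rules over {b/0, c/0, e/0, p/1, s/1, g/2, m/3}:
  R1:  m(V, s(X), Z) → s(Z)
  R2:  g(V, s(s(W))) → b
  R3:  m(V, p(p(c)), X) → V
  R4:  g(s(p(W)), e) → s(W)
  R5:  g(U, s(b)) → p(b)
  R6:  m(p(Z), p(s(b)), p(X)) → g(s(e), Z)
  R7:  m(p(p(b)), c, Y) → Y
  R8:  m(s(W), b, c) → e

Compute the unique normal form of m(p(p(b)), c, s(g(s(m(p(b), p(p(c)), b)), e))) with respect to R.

s(s(b))

1. m(p(p(b)), c, s(g(s(m(p(b), p(p(c)), b)), e)))  →  s(g(s(m(p(b), p(p(c)), b)), e))   [R7 at ε]
2. s(g(s(m(p(b), p(p(c)), b)), e))  →  s(g(s(p(b)), e))   [R3 at 1.1.1]
3. s(g(s(p(b)), e))  →  s(s(b))   [R4 at 1]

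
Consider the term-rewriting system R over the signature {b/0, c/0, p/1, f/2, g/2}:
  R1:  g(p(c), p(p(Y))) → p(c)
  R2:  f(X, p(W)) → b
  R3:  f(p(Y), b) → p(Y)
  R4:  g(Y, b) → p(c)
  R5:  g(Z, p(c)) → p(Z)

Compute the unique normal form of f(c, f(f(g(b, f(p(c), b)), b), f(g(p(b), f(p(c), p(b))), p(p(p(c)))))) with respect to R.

1. f(c, f(f(g(b, f(p(c), b)), b), f(g(p(b), f(p(c), p(b))), p(p(p(c))))))  →  f(c, f(f(g(b, p(c)), b), f(g(p(b), f(p(c), p(b))), p(p(p(c))))))   [R3 at 2.1.1.2]
2. f(c, f(f(g(b, p(c)), b), f(g(p(b), f(p(c), p(b))), p(p(p(c))))))  →  f(c, f(f(p(b), b), f(g(p(b), f(p(c), p(b))), p(p(p(c))))))   [R5 at 2.1.1]
3. f(c, f(f(p(b), b), f(g(p(b), f(p(c), p(b))), p(p(p(c))))))  →  f(c, f(p(b), f(g(p(b), f(p(c), p(b))), p(p(p(c))))))   [R3 at 2.1]
4. f(c, f(p(b), f(g(p(b), f(p(c), p(b))), p(p(p(c))))))  →  f(c, f(p(b), b))   [R2 at 2.2]
5. f(c, f(p(b), b))  →  f(c, p(b))   [R3 at 2]
6. f(c, p(b))  →  b   [R2 at ε]

b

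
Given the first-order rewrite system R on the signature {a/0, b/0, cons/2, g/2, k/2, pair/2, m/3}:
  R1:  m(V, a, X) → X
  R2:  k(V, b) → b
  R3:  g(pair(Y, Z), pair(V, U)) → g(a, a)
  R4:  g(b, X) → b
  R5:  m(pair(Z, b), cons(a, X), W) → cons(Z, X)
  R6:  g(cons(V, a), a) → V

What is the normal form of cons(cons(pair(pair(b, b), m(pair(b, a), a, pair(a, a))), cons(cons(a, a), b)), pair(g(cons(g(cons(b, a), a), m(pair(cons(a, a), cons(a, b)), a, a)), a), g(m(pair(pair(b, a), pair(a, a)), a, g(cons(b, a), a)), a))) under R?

1. cons(cons(pair(pair(b, b), m(pair(b, a), a, pair(a, a))), cons(cons(a, a), b)), pair(g(cons(g(cons(b, a), a), m(pair(cons(a, a), cons(a, b)), a, a)), a), g(m(pair(pair(b, a), pair(a, a)), a, g(cons(b, a), a)), a)))  →  cons(cons(pair(pair(b, b), pair(a, a)), cons(cons(a, a), b)), pair(g(cons(g(cons(b, a), a), m(pair(cons(a, a), cons(a, b)), a, a)), a), g(m(pair(pair(b, a), pair(a, a)), a, g(cons(b, a), a)), a)))   [R1 at 1.1.2]
2. cons(cons(pair(pair(b, b), pair(a, a)), cons(cons(a, a), b)), pair(g(cons(g(cons(b, a), a), m(pair(cons(a, a), cons(a, b)), a, a)), a), g(m(pair(pair(b, a), pair(a, a)), a, g(cons(b, a), a)), a)))  →  cons(cons(pair(pair(b, b), pair(a, a)), cons(cons(a, a), b)), pair(g(cons(b, m(pair(cons(a, a), cons(a, b)), a, a)), a), g(m(pair(pair(b, a), pair(a, a)), a, g(cons(b, a), a)), a)))   [R6 at 2.1.1.1]
3. cons(cons(pair(pair(b, b), pair(a, a)), cons(cons(a, a), b)), pair(g(cons(b, m(pair(cons(a, a), cons(a, b)), a, a)), a), g(m(pair(pair(b, a), pair(a, a)), a, g(cons(b, a), a)), a)))  →  cons(cons(pair(pair(b, b), pair(a, a)), cons(cons(a, a), b)), pair(g(cons(b, a), a), g(m(pair(pair(b, a), pair(a, a)), a, g(cons(b, a), a)), a)))   [R1 at 2.1.1.2]
4. cons(cons(pair(pair(b, b), pair(a, a)), cons(cons(a, a), b)), pair(g(cons(b, a), a), g(m(pair(pair(b, a), pair(a, a)), a, g(cons(b, a), a)), a)))  →  cons(cons(pair(pair(b, b), pair(a, a)), cons(cons(a, a), b)), pair(b, g(m(pair(pair(b, a), pair(a, a)), a, g(cons(b, a), a)), a)))   [R6 at 2.1]
5. cons(cons(pair(pair(b, b), pair(a, a)), cons(cons(a, a), b)), pair(b, g(m(pair(pair(b, a), pair(a, a)), a, g(cons(b, a), a)), a)))  →  cons(cons(pair(pair(b, b), pair(a, a)), cons(cons(a, a), b)), pair(b, g(g(cons(b, a), a), a)))   [R1 at 2.2.1]
6. cons(cons(pair(pair(b, b), pair(a, a)), cons(cons(a, a), b)), pair(b, g(g(cons(b, a), a), a)))  →  cons(cons(pair(pair(b, b), pair(a, a)), cons(cons(a, a), b)), pair(b, g(b, a)))   [R6 at 2.2.1]
7. cons(cons(pair(pair(b, b), pair(a, a)), cons(cons(a, a), b)), pair(b, g(b, a)))  →  cons(cons(pair(pair(b, b), pair(a, a)), cons(cons(a, a), b)), pair(b, b))   [R4 at 2.2]

cons(cons(pair(pair(b, b), pair(a, a)), cons(cons(a, a), b)), pair(b, b))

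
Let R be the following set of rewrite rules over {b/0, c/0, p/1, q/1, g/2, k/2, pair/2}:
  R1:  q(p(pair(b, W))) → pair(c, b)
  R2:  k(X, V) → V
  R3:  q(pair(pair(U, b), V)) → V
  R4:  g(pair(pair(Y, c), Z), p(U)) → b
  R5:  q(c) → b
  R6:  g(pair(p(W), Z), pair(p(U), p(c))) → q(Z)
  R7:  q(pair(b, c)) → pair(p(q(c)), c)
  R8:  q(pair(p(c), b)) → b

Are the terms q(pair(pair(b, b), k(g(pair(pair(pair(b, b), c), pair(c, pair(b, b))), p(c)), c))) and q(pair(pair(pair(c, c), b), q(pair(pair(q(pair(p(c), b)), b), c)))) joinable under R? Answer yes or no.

yes — NF(t₁) = c, NF(t₂) = c

Reduce t₁ = q(pair(pair(b, b), k(g(pair(pair(pair(b, b), c), pair(c, pair(b, b))), p(c)), c))):
1. q(pair(pair(b, b), k(g(pair(pair(pair(b, b), c), pair(c, pair(b, b))), p(c)), c)))  →  k(g(pair(pair(pair(b, b), c), pair(c, pair(b, b))), p(c)), c)   [R3 at ε]
2. k(g(pair(pair(pair(b, b), c), pair(c, pair(b, b))), p(c)), c)  →  c   [R2 at ε]

Reduce t₂ = q(pair(pair(pair(c, c), b), q(pair(pair(q(pair(p(c), b)), b), c)))):
1. q(pair(pair(pair(c, c), b), q(pair(pair(q(pair(p(c), b)), b), c))))  →  q(pair(pair(q(pair(p(c), b)), b), c))   [R3 at ε]
2. q(pair(pair(q(pair(p(c), b)), b), c))  →  c   [R3 at ε]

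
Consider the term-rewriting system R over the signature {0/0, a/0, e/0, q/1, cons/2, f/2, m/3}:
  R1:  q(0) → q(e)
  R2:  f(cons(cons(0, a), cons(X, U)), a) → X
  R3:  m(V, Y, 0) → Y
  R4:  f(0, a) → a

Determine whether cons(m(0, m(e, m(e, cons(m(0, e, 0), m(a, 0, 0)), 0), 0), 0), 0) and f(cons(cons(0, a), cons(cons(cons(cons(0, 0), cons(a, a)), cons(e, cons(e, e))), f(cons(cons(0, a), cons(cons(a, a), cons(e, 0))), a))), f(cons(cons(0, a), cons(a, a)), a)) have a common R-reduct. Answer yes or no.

Reduce t₁ = cons(m(0, m(e, m(e, cons(m(0, e, 0), m(a, 0, 0)), 0), 0), 0), 0):
1. cons(m(0, m(e, m(e, cons(m(0, e, 0), m(a, 0, 0)), 0), 0), 0), 0)  →  cons(m(e, m(e, cons(m(0, e, 0), m(a, 0, 0)), 0), 0), 0)   [R3 at 1]
2. cons(m(e, m(e, cons(m(0, e, 0), m(a, 0, 0)), 0), 0), 0)  →  cons(m(e, cons(m(0, e, 0), m(a, 0, 0)), 0), 0)   [R3 at 1]
3. cons(m(e, cons(m(0, e, 0), m(a, 0, 0)), 0), 0)  →  cons(cons(m(0, e, 0), m(a, 0, 0)), 0)   [R3 at 1]
4. cons(cons(m(0, e, 0), m(a, 0, 0)), 0)  →  cons(cons(e, m(a, 0, 0)), 0)   [R3 at 1.1]
5. cons(cons(e, m(a, 0, 0)), 0)  →  cons(cons(e, 0), 0)   [R3 at 1.2]

Reduce t₂ = f(cons(cons(0, a), cons(cons(cons(cons(0, 0), cons(a, a)), cons(e, cons(e, e))), f(cons(cons(0, a), cons(cons(a, a), cons(e, 0))), a))), f(cons(cons(0, a), cons(a, a)), a)):
1. f(cons(cons(0, a), cons(cons(cons(cons(0, 0), cons(a, a)), cons(e, cons(e, e))), f(cons(cons(0, a), cons(cons(a, a), cons(e, 0))), a))), f(cons(cons(0, a), cons(a, a)), a))  →  f(cons(cons(0, a), cons(cons(cons(cons(0, 0), cons(a, a)), cons(e, cons(e, e))), cons(a, a))), f(cons(cons(0, a), cons(a, a)), a))   [R2 at 1.2.2]
2. f(cons(cons(0, a), cons(cons(cons(cons(0, 0), cons(a, a)), cons(e, cons(e, e))), cons(a, a))), f(cons(cons(0, a), cons(a, a)), a))  →  f(cons(cons(0, a), cons(cons(cons(cons(0, 0), cons(a, a)), cons(e, cons(e, e))), cons(a, a))), a)   [R2 at 2]
3. f(cons(cons(0, a), cons(cons(cons(cons(0, 0), cons(a, a)), cons(e, cons(e, e))), cons(a, a))), a)  →  cons(cons(cons(0, 0), cons(a, a)), cons(e, cons(e, e)))   [R2 at ε]

no — NF(t₁) = cons(cons(e, 0), 0), NF(t₂) = cons(cons(cons(0, 0), cons(a, a)), cons(e, cons(e, e)))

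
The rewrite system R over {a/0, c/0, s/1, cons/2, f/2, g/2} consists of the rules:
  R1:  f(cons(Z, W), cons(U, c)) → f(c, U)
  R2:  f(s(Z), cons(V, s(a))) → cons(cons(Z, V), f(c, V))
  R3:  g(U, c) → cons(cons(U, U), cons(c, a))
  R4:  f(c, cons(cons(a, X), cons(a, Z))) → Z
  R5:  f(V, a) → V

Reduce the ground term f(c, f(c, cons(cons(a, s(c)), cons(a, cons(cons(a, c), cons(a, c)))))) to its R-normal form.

1. f(c, f(c, cons(cons(a, s(c)), cons(a, cons(cons(a, c), cons(a, c))))))  →  f(c, cons(cons(a, c), cons(a, c)))   [R4 at 2]
2. f(c, cons(cons(a, c), cons(a, c)))  →  c   [R4 at ε]

c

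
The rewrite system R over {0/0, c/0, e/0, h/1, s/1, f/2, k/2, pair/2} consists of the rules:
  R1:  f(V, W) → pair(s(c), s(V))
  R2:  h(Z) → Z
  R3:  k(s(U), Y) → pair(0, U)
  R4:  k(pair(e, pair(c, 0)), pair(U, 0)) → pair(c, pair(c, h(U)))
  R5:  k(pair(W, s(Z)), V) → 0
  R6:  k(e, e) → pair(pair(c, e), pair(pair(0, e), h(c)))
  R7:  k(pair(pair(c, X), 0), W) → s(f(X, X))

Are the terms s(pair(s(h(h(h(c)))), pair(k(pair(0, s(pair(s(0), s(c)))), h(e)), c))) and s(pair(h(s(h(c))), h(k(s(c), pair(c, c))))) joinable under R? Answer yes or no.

Reduce t₁ = s(pair(s(h(h(h(c)))), pair(k(pair(0, s(pair(s(0), s(c)))), h(e)), c))):
1. s(pair(s(h(h(h(c)))), pair(k(pair(0, s(pair(s(0), s(c)))), h(e)), c)))  →  s(pair(s(h(h(c))), pair(k(pair(0, s(pair(s(0), s(c)))), h(e)), c)))   [R2 at 1.1.1]
2. s(pair(s(h(h(c))), pair(k(pair(0, s(pair(s(0), s(c)))), h(e)), c)))  →  s(pair(s(h(c)), pair(k(pair(0, s(pair(s(0), s(c)))), h(e)), c)))   [R2 at 1.1.1]
3. s(pair(s(h(c)), pair(k(pair(0, s(pair(s(0), s(c)))), h(e)), c)))  →  s(pair(s(c), pair(k(pair(0, s(pair(s(0), s(c)))), h(e)), c)))   [R2 at 1.1.1]
4. s(pair(s(c), pair(k(pair(0, s(pair(s(0), s(c)))), h(e)), c)))  →  s(pair(s(c), pair(0, c)))   [R5 at 1.2.1]

Reduce t₂ = s(pair(h(s(h(c))), h(k(s(c), pair(c, c))))):
1. s(pair(h(s(h(c))), h(k(s(c), pair(c, c)))))  →  s(pair(s(h(c)), h(k(s(c), pair(c, c)))))   [R2 at 1.1]
2. s(pair(s(h(c)), h(k(s(c), pair(c, c)))))  →  s(pair(s(c), h(k(s(c), pair(c, c)))))   [R2 at 1.1.1]
3. s(pair(s(c), h(k(s(c), pair(c, c)))))  →  s(pair(s(c), k(s(c), pair(c, c))))   [R2 at 1.2]
4. s(pair(s(c), k(s(c), pair(c, c))))  →  s(pair(s(c), pair(0, c)))   [R3 at 1.2]

yes — NF(t₁) = s(pair(s(c), pair(0, c))), NF(t₂) = s(pair(s(c), pair(0, c)))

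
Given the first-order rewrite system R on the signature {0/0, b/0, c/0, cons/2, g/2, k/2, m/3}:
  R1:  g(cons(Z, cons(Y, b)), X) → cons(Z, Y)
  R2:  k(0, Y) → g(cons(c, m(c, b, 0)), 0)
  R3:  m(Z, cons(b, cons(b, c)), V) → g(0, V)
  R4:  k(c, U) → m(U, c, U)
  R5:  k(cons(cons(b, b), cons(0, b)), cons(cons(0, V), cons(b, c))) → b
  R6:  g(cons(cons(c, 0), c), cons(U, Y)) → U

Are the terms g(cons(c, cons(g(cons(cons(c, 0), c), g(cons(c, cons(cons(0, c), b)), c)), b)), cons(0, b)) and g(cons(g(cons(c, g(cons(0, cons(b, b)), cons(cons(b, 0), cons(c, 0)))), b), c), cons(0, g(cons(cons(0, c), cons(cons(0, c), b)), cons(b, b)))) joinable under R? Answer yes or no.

no — NF(t₁) = cons(c, c), NF(t₂) = 0

Reduce t₁ = g(cons(c, cons(g(cons(cons(c, 0), c), g(cons(c, cons(cons(0, c), b)), c)), b)), cons(0, b)):
1. g(cons(c, cons(g(cons(cons(c, 0), c), g(cons(c, cons(cons(0, c), b)), c)), b)), cons(0, b))  →  cons(c, g(cons(cons(c, 0), c), g(cons(c, cons(cons(0, c), b)), c)))   [R1 at ε]
2. cons(c, g(cons(cons(c, 0), c), g(cons(c, cons(cons(0, c), b)), c)))  →  cons(c, g(cons(cons(c, 0), c), cons(c, cons(0, c))))   [R1 at 2.2]
3. cons(c, g(cons(cons(c, 0), c), cons(c, cons(0, c))))  →  cons(c, c)   [R6 at 2]

Reduce t₂ = g(cons(g(cons(c, g(cons(0, cons(b, b)), cons(cons(b, 0), cons(c, 0)))), b), c), cons(0, g(cons(cons(0, c), cons(cons(0, c), b)), cons(b, b)))):
1. g(cons(g(cons(c, g(cons(0, cons(b, b)), cons(cons(b, 0), cons(c, 0)))), b), c), cons(0, g(cons(cons(0, c), cons(cons(0, c), b)), cons(b, b))))  →  g(cons(g(cons(c, cons(0, b)), b), c), cons(0, g(cons(cons(0, c), cons(cons(0, c), b)), cons(b, b))))   [R1 at 1.1.1.2]
2. g(cons(g(cons(c, cons(0, b)), b), c), cons(0, g(cons(cons(0, c), cons(cons(0, c), b)), cons(b, b))))  →  g(cons(cons(c, 0), c), cons(0, g(cons(cons(0, c), cons(cons(0, c), b)), cons(b, b))))   [R1 at 1.1]
3. g(cons(cons(c, 0), c), cons(0, g(cons(cons(0, c), cons(cons(0, c), b)), cons(b, b))))  →  0   [R6 at ε]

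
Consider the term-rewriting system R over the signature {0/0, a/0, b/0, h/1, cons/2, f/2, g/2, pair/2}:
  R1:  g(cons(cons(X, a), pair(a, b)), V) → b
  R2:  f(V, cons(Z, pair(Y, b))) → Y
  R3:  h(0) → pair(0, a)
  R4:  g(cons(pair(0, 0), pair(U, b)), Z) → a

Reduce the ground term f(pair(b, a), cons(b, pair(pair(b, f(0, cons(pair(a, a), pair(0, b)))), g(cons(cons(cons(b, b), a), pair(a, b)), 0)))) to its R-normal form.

pair(b, 0)

1. f(pair(b, a), cons(b, pair(pair(b, f(0, cons(pair(a, a), pair(0, b)))), g(cons(cons(cons(b, b), a), pair(a, b)), 0))))  →  f(pair(b, a), cons(b, pair(pair(b, 0), g(cons(cons(cons(b, b), a), pair(a, b)), 0))))   [R2 at 2.2.1.2]
2. f(pair(b, a), cons(b, pair(pair(b, 0), g(cons(cons(cons(b, b), a), pair(a, b)), 0))))  →  f(pair(b, a), cons(b, pair(pair(b, 0), b)))   [R1 at 2.2.2]
3. f(pair(b, a), cons(b, pair(pair(b, 0), b)))  →  pair(b, 0)   [R2 at ε]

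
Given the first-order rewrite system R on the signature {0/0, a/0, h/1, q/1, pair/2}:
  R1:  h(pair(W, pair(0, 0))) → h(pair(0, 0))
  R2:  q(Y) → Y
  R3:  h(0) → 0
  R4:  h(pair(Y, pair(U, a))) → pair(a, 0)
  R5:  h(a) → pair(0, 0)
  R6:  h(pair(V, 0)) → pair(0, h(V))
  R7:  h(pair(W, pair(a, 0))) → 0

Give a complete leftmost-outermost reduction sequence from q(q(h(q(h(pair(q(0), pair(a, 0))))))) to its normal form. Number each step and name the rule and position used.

1. q(q(h(q(h(pair(q(0), pair(a, 0)))))))  →  q(h(q(h(pair(q(0), pair(a, 0))))))   [R2 at ε]
2. q(h(q(h(pair(q(0), pair(a, 0))))))  →  h(q(h(pair(q(0), pair(a, 0)))))   [R2 at ε]
3. h(q(h(pair(q(0), pair(a, 0)))))  →  h(h(pair(q(0), pair(a, 0))))   [R2 at 1]
4. h(h(pair(q(0), pair(a, 0))))  →  h(0)   [R7 at 1]
5. h(0)  →  0   [R3 at ε]

0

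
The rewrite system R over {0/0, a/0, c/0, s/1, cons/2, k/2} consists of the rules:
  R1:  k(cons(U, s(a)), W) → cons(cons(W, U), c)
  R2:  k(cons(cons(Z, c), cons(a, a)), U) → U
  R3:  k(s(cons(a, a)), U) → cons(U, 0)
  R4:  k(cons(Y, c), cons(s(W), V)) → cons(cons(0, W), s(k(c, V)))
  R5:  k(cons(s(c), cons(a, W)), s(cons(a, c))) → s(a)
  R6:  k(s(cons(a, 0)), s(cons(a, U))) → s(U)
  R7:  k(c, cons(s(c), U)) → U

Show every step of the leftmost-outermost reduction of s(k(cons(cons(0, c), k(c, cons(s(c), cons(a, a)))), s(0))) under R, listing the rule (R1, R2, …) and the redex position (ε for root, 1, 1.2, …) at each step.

1. s(k(cons(cons(0, c), k(c, cons(s(c), cons(a, a)))), s(0)))  →  s(k(cons(cons(0, c), cons(a, a)), s(0)))   [R7 at 1.1.2]
2. s(k(cons(cons(0, c), cons(a, a)), s(0)))  →  s(s(0))   [R2 at 1]

s(s(0))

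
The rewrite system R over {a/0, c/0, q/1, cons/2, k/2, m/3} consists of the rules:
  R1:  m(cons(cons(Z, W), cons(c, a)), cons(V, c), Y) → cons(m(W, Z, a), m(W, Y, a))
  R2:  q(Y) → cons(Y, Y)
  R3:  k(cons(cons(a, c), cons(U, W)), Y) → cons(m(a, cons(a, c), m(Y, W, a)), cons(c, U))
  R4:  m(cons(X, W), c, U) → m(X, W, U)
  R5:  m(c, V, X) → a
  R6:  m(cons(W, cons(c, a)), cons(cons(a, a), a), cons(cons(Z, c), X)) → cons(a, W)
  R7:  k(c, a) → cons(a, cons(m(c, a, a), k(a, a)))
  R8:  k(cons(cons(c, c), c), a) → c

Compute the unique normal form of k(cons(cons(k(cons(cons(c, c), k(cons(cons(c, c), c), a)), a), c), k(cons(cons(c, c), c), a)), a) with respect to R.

1. k(cons(cons(k(cons(cons(c, c), k(cons(cons(c, c), c), a)), a), c), k(cons(cons(c, c), c), a)), a)  →  k(cons(cons(k(cons(cons(c, c), c), a), c), k(cons(cons(c, c), c), a)), a)   [R8 at 1.1.1.1.2]
2. k(cons(cons(k(cons(cons(c, c), c), a), c), k(cons(cons(c, c), c), a)), a)  →  k(cons(cons(c, c), k(cons(cons(c, c), c), a)), a)   [R8 at 1.1.1]
3. k(cons(cons(c, c), k(cons(cons(c, c), c), a)), a)  →  k(cons(cons(c, c), c), a)   [R8 at 1.2]
4. k(cons(cons(c, c), c), a)  →  c   [R8 at ε]

c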